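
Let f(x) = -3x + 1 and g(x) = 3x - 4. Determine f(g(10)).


g(10) = 26
f(26) = -77

-77


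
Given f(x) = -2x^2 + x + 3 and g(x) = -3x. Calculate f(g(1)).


g(1) = -3
f(-3) = (-2)*(-3)^2 + 1*(-3) + 3 = -18

-18


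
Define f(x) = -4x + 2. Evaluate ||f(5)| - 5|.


f(5) = -18
|-18| = 18
|18 - 5| = 13

13


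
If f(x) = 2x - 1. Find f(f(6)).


f(6) = 11
f(11) = 21

21


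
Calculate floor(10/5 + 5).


7


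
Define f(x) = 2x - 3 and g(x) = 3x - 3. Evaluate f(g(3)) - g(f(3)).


f(g(3)) = 9
g(f(3)) = 6
Difference = 3

3


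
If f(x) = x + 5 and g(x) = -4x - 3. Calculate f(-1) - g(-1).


f(-1) = 4
g(-1) = 1
Difference = 3

3


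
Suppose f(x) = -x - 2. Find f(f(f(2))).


f(2) = -4
f(-4) = 2
f(2) = -4

-4


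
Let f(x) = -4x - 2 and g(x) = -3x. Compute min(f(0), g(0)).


-2


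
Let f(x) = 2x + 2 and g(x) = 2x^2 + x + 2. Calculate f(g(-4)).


g(-4) = 30
f(30) = 62

62


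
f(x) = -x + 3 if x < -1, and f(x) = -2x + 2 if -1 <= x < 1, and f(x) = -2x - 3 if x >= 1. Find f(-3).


-3 satisfies x < -1
f(-3) = 6

6


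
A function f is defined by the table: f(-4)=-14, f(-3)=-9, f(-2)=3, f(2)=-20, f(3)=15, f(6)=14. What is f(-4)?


Reading from the table at x = -4

-14


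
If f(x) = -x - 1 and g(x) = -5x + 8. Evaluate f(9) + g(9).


f(9) = -10
g(9) = -37
Sum = -47

-47


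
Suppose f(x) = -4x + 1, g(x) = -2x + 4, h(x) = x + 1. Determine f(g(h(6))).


41


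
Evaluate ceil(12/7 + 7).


9


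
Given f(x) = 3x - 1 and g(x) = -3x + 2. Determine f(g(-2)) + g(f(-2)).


f(g(-2)) = 23
g(f(-2)) = 23
Sum = 46

46


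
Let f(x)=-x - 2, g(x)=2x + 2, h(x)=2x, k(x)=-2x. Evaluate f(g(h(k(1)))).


4


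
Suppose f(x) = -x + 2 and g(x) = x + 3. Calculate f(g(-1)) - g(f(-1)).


f(g(-1)) = 0
g(f(-1)) = 6
Difference = -6

-6


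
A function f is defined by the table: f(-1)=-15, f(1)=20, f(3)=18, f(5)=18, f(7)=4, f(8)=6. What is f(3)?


Reading from the table at x = 3

18


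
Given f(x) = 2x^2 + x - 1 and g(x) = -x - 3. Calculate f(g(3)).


g(3) = -6
f(-6) = 2*(-6)^2 + 1*(-6) - 1 = 65

65


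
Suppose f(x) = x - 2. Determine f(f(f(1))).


f(1) = -1
f(-1) = -3
f(-3) = -5

-5


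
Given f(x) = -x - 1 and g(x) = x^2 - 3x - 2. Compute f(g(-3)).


-17


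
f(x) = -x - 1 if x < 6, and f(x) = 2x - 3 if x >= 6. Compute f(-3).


-3 satisfies x < 6
f(-3) = 2

2


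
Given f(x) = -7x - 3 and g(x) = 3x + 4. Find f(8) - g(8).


f(8) = -59
g(8) = 28
Difference = -87

-87


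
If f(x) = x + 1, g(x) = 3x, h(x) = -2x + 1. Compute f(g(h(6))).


h(6) = -11
g(-11) = -33
f(-33) = -32

-32


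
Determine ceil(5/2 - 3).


5/2 = 2.5
2.5 - 3 = -0.5
ceil(-0.5) = 0

0


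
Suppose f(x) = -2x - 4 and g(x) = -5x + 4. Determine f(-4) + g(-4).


28


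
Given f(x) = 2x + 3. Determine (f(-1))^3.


f(-1) = 1
(1)^3 = 1

1


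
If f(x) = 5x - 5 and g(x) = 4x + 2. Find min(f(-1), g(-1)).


f(-1) = -10
g(-1) = -2
min = -10

-10


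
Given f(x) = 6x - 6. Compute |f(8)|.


f(8) = 42
|42| = 42

42


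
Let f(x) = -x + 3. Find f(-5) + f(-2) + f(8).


f(-5) = 8
f(-2) = 5
f(8) = -5
Sum = 8

8


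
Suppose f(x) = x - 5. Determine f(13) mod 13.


f(13) = 8
8 mod 13 = 8

8


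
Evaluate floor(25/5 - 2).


25/5 = 5
5 - 2 = 3
floor(3) = 3

3


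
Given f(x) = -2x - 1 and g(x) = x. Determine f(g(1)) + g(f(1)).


f(g(1)) = -3
g(f(1)) = -3
Sum = -6

-6


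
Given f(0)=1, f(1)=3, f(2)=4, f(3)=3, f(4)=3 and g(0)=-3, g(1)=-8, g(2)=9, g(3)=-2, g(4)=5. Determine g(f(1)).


f(1) = 3
g(3) = -2

-2


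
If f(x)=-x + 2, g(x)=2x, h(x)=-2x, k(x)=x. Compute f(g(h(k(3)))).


k(3) = 3
h(3) = -6
g(-6) = -12
f(-12) = 14

14


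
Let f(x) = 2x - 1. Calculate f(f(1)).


f(1) = 1
f(1) = 1

1


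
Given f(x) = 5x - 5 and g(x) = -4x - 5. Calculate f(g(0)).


-30


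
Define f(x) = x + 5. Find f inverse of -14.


Solve x + 5 = -14
x = (-14 - 5) / 1 = -19

-19


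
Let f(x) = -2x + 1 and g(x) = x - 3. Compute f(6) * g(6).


f(6) = -11
g(6) = 3
Product = -33

-33


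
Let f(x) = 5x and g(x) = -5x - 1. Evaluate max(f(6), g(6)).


f(6) = 30
g(6) = -31
max = 30

30


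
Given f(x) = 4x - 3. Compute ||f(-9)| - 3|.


f(-9) = -39
|-39| = 39
|39 - 3| = 36

36


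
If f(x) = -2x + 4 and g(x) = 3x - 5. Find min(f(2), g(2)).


f(2) = 0
g(2) = 1
min = 0

0


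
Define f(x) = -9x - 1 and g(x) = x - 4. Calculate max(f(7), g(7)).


f(7) = -64
g(7) = 3
max = 3

3


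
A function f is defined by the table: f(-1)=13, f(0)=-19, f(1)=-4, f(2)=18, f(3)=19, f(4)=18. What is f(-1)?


Reading from the table at x = -1

13


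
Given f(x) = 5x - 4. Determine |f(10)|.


f(10) = 46
|46| = 46

46


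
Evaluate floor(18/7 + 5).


18/7 = 2.5714
2.5714 + 5 = 7.5714
floor(7.5714) = 7

7


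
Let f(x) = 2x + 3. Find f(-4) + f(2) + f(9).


f(-4) = -5
f(2) = 7
f(9) = 21
Sum = 23

23


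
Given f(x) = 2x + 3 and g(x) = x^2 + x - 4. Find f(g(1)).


g(1) = -2
f(-2) = -1

-1


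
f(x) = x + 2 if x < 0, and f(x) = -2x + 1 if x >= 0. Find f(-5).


-5 satisfies x < 0
f(-5) = -3

-3


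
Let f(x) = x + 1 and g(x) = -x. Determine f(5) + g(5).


f(5) = 6
g(5) = -5
Sum = 1

1


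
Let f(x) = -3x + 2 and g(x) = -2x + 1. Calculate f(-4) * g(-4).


126


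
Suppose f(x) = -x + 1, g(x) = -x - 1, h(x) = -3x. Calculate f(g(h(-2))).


8


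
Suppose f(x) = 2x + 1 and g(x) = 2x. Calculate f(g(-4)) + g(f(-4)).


f(g(-4)) = -15
g(f(-4)) = -14
Sum = -29

-29


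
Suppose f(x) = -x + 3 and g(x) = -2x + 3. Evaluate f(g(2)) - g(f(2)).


f(g(2)) = 4
g(f(2)) = 1
Difference = 3

3


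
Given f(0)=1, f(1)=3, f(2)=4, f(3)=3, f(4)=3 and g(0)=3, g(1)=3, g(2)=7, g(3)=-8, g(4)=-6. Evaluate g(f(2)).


f(2) = 4
g(4) = -6

-6


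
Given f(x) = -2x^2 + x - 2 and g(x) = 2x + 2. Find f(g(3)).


g(3) = 8
f(8) = (-2)*(8)^2 + 1*(8) - 2 = -122

-122


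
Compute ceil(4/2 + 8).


10


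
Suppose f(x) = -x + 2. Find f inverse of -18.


20


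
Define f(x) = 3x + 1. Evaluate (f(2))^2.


f(2) = 7
(7)^2 = 49

49


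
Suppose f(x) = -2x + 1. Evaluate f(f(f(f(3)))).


f(3) = -5
f(-5) = 11
f(11) = -21
f(-21) = 43

43


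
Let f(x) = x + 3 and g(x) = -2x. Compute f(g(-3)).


g(-3) = 6
f(6) = 9

9


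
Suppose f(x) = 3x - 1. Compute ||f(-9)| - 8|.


f(-9) = -28
|-28| = 28
|28 - 8| = 20

20


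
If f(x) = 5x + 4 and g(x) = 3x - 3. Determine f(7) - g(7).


f(7) = 39
g(7) = 18
Difference = 21

21


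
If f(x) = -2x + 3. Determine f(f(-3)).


f(-3) = 9
f(9) = -15

-15


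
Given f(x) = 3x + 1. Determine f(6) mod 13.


f(6) = 19
19 mod 13 = 6

6


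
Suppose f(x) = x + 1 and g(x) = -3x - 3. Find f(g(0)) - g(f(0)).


f(g(0)) = -2
g(f(0)) = -6
Difference = 4

4


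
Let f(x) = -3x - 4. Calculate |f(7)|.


f(7) = -25
|-25| = 25

25


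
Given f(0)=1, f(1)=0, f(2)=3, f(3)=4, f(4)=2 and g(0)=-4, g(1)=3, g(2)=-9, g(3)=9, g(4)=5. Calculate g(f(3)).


5


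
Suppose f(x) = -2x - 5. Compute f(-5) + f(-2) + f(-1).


1


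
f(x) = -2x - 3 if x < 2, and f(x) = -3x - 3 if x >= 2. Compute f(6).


6 satisfies x >= 2
f(6) = -21

-21


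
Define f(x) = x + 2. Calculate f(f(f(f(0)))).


8


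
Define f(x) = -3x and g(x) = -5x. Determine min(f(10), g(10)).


f(10) = -30
g(10) = -50
min = -50

-50


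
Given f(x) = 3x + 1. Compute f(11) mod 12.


10


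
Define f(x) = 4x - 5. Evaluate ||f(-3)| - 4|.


f(-3) = -17
|-17| = 17
|17 - 4| = 13

13


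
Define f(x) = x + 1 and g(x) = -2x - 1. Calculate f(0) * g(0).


f(0) = 1
g(0) = -1
Product = -1

-1


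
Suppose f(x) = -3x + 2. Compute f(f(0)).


f(0) = 2
f(2) = -4

-4


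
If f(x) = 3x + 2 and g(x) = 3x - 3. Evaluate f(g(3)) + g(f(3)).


f(g(3)) = 20
g(f(3)) = 30
Sum = 50

50


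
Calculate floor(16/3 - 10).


-5


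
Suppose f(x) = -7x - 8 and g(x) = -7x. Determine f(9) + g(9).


f(9) = -71
g(9) = -63
Sum = -134

-134


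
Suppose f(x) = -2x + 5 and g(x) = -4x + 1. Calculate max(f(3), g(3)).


f(3) = -1
g(3) = -11
max = -1

-1


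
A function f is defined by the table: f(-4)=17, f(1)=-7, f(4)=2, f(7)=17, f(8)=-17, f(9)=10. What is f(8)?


Reading from the table at x = 8

-17


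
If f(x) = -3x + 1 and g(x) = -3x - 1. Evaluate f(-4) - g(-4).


f(-4) = 13
g(-4) = 11
Difference = 2

2


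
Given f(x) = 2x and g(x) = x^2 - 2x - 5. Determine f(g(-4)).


38


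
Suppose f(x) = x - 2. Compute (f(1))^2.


f(1) = -1
(-1)^2 = 1

1


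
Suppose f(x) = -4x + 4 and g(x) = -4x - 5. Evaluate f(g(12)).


g(12) = -53
f(-53) = 216

216


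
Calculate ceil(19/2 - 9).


19/2 = 9.5
9.5 - 9 = 0.5
ceil(0.5) = 1

1


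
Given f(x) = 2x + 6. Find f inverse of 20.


Solve 2x + 6 = 20
x = (20 - 6) / 2 = 7

7


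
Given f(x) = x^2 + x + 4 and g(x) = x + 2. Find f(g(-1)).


g(-1) = 1
f(1) = 1*(1)^2 + 1*(1) + 4 = 6

6


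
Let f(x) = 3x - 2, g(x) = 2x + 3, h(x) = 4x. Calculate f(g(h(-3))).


h(-3) = -12
g(-12) = -21
f(-21) = -65

-65


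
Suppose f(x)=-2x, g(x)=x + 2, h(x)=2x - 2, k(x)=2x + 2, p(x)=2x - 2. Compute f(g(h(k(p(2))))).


-24


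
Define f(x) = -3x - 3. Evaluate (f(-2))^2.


f(-2) = 3
(3)^2 = 9

9


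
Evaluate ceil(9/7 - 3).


9/7 = 1.2857
1.2857 - 3 = -1.7143
ceil(-1.7143) = -1

-1


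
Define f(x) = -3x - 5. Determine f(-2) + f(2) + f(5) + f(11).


f(-2) = 1
f(2) = -11
f(5) = -20
f(11) = -38
Sum = -68

-68


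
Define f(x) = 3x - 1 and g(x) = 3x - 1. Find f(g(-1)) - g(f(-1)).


0


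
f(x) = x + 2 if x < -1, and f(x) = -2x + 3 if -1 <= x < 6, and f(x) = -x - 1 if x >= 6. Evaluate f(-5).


-3


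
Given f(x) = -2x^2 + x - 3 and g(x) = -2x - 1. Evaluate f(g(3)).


g(3) = -7
f(-7) = (-2)*(-7)^2 + 1*(-7) - 3 = -108

-108


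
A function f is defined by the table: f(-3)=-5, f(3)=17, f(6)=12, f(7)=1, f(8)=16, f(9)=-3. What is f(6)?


Reading from the table at x = 6

12


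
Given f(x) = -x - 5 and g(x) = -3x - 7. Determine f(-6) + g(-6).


f(-6) = 1
g(-6) = 11
Sum = 12

12


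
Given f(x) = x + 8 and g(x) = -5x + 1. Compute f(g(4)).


g(4) = -19
f(-19) = -11

-11


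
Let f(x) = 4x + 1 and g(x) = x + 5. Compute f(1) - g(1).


f(1) = 5
g(1) = 6
Difference = -1

-1


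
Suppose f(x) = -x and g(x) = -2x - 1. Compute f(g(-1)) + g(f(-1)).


f(g(-1)) = -1
g(f(-1)) = -3
Sum = -4

-4


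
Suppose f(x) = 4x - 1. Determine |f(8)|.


f(8) = 31
|31| = 31

31


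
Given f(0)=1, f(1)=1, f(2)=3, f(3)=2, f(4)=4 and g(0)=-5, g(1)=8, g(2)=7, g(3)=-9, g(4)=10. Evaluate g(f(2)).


f(2) = 3
g(3) = -9

-9


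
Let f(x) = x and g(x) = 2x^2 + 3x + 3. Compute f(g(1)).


8


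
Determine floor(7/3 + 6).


7/3 = 2.3333
2.3333 + 6 = 8.3333
floor(8.3333) = 8

8


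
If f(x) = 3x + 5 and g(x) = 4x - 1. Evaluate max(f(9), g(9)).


f(9) = 32
g(9) = 35
max = 35

35


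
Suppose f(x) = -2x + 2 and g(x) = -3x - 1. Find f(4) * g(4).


f(4) = -6
g(4) = -13
Product = 78

78


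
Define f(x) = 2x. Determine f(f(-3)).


-12


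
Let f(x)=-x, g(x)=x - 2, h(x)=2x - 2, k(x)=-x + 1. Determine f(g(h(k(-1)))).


0


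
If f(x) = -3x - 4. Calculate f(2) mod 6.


f(2) = -10
-10 mod 6 = 2

2


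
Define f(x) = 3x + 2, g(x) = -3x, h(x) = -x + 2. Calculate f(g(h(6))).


38


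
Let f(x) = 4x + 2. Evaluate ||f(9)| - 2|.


36


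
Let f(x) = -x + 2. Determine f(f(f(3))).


f(3) = -1
f(-1) = 3
f(3) = -1

-1


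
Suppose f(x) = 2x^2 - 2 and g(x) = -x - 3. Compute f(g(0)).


g(0) = -3
f(-3) = 2*(-3)^2 - 2 = 16

16


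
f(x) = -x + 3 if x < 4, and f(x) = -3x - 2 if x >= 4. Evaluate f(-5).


8


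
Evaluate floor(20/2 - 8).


20/2 = 10
10 - 8 = 2
floor(2) = 2

2


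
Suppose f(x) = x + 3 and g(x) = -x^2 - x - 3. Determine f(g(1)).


g(1) = -5
f(-5) = -2

-2


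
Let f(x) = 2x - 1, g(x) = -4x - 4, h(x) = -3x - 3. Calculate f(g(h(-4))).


h(-4) = 9
g(9) = -40
f(-40) = -81

-81


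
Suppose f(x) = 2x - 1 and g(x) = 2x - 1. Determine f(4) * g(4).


f(4) = 7
g(4) = 7
Product = 49

49


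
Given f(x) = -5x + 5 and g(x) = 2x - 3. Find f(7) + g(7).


f(7) = -30
g(7) = 11
Sum = -19

-19


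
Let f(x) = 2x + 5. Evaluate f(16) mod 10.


f(16) = 37
37 mod 10 = 7

7


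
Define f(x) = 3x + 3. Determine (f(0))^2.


f(0) = 3
(3)^2 = 9

9


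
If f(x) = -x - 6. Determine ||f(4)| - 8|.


f(4) = -10
|-10| = 10
|10 - 8| = 2

2


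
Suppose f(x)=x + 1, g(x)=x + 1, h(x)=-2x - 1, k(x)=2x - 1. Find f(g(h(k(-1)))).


k(-1) = -3
h(-3) = 5
g(5) = 6
f(6) = 7

7


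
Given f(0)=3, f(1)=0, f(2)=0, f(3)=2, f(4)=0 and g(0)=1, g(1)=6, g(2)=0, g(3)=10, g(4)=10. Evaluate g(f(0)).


f(0) = 3
g(3) = 10

10


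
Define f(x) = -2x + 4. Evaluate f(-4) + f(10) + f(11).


f(-4) = 12
f(10) = -16
f(11) = -18
Sum = -22

-22


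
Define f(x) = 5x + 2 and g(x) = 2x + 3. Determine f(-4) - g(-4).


f(-4) = -18
g(-4) = -5
Difference = -13

-13


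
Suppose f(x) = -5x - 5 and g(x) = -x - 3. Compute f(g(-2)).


g(-2) = -1
f(-1) = 0

0


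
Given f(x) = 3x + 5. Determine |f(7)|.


f(7) = 26
|26| = 26

26


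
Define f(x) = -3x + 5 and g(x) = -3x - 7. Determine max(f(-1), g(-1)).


f(-1) = 8
g(-1) = -4
max = 8

8


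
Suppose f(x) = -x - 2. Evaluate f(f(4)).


4


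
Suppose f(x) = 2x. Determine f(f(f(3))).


f(3) = 6
f(6) = 12
f(12) = 24

24


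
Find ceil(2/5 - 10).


2/5 = 0.4
0.4 - 10 = -9.6
ceil(-9.6) = -9

-9


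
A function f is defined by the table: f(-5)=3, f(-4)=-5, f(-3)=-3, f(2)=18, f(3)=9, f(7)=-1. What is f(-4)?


-5


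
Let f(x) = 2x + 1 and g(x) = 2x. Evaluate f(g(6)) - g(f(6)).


-1


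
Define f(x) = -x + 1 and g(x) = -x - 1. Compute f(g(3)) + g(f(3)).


f(g(3)) = 5
g(f(3)) = 1
Sum = 6

6


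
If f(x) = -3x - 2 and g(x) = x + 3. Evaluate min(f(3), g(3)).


f(3) = -11
g(3) = 6
min = -11

-11


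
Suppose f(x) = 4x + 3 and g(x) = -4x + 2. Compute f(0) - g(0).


f(0) = 3
g(0) = 2
Difference = 1

1


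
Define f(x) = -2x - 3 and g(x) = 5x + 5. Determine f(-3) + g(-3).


f(-3) = 3
g(-3) = -10
Sum = -7

-7


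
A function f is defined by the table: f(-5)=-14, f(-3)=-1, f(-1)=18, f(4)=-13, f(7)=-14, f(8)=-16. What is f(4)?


Reading from the table at x = 4

-13


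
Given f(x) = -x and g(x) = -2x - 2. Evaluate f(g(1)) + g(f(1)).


f(g(1)) = 4
g(f(1)) = 0
Sum = 4

4


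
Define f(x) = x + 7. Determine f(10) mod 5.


2


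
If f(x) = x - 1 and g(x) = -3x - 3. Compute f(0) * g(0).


f(0) = -1
g(0) = -3
Product = 3

3


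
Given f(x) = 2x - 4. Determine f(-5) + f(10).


f(-5) = -14
f(10) = 16
Sum = 2

2


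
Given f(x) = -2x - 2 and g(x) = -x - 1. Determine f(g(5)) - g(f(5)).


f(g(5)) = 10
g(f(5)) = 11
Difference = -1

-1


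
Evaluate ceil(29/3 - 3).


29/3 = 9.6667
9.6667 - 3 = 6.6667
ceil(6.6667) = 7

7


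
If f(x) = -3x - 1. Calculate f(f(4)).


f(4) = -13
f(-13) = 38

38


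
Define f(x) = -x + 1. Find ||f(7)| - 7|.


f(7) = -6
|-6| = 6
|6 - 7| = 1

1


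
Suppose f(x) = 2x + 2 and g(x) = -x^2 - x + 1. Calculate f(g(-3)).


-8


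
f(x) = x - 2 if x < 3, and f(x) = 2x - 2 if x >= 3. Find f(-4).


-4 satisfies x < 3
f(-4) = -6

-6


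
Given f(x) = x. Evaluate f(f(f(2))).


2


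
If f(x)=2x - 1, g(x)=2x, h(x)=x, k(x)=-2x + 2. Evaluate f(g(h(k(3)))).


-17


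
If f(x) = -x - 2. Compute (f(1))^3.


-27


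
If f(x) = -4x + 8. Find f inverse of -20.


Solve -4x + 8 = -20
x = (-20 - 8) / (-4) = 7

7


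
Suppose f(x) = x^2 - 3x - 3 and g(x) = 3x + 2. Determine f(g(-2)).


25


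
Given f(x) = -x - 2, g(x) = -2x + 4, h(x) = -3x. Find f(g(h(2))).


h(2) = -6
g(-6) = 16
f(16) = -18

-18


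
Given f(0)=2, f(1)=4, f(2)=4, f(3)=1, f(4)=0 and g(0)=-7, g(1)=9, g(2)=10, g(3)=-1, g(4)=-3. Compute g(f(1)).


-3


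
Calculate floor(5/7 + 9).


5/7 = 0.7143
0.7143 + 9 = 9.7143
floor(9.7143) = 9

9


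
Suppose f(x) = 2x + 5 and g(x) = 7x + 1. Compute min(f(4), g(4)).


f(4) = 13
g(4) = 29
min = 13

13


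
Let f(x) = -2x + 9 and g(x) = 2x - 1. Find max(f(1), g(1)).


f(1) = 7
g(1) = 1
max = 7

7


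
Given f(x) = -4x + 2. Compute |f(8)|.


f(8) = -30
|-30| = 30

30


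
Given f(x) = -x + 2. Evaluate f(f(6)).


f(6) = -4
f(-4) = 6

6


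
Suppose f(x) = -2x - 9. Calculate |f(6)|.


f(6) = -21
|-21| = 21

21


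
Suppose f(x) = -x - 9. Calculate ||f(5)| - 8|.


f(5) = -14
|-14| = 14
|14 - 8| = 6

6


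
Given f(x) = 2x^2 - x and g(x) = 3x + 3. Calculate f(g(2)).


g(2) = 9
f(9) = 2*(9)^2 - 1*(9) = 153

153


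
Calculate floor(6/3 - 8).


6/3 = 2
2 - 8 = -6
floor(-6) = -6

-6


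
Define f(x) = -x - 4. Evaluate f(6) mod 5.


f(6) = -10
-10 mod 5 = 0

0


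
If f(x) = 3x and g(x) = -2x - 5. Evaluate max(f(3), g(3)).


f(3) = 9
g(3) = -11
max = 9

9


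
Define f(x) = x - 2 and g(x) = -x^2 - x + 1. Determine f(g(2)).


g(2) = -5
f(-5) = -7

-7


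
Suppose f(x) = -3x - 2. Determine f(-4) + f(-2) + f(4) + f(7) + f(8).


f(-4) = 10
f(-2) = 4
f(4) = -14
f(7) = -23
f(8) = -26
Sum = -49

-49


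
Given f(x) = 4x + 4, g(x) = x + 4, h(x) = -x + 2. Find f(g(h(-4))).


h(-4) = 6
g(6) = 10
f(10) = 44

44


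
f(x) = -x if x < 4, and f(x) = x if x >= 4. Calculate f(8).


8 satisfies x >= 4
f(8) = 8

8


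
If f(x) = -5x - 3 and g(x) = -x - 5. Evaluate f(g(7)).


g(7) = -12
f(-12) = 57

57


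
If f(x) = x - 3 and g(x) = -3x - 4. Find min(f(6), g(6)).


-22


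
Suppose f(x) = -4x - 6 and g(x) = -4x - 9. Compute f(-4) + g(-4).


f(-4) = 10
g(-4) = 7
Sum = 17

17


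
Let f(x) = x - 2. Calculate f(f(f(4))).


-2


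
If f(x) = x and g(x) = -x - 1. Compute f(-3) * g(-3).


-6


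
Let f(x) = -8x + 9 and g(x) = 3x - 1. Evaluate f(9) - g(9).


f(9) = -63
g(9) = 26
Difference = -89

-89


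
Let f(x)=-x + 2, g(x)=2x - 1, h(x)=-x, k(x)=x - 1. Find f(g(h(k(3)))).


k(3) = 2
h(2) = -2
g(-2) = -5
f(-5) = 7

7


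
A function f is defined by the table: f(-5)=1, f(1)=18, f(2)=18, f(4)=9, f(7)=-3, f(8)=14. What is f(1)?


Reading from the table at x = 1

18


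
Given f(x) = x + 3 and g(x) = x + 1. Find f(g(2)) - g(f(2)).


0


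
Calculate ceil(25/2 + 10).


25/2 = 12.5
12.5 + 10 = 22.5
ceil(22.5) = 23

23


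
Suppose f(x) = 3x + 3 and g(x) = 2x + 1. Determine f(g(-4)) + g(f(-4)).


f(g(-4)) = -18
g(f(-4)) = -17
Sum = -35

-35


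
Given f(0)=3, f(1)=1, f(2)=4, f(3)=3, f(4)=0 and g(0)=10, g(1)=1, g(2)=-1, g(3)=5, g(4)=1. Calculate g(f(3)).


f(3) = 3
g(3) = 5

5


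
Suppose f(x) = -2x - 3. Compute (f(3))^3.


f(3) = -9
(-9)^3 = -729

-729


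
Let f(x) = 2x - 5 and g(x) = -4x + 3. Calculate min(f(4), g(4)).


f(4) = 3
g(4) = -13
min = -13

-13


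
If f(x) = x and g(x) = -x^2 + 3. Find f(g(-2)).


g(-2) = -1
f(-1) = -1

-1


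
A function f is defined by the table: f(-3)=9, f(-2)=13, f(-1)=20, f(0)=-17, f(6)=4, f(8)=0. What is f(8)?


Reading from the table at x = 8

0


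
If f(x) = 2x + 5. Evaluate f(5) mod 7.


1


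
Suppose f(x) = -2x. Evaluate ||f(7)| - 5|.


f(7) = -14
|-14| = 14
|14 - 5| = 9

9


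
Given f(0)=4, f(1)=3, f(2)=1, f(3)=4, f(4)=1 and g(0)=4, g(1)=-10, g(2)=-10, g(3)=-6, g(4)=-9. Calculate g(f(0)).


f(0) = 4
g(4) = -9

-9


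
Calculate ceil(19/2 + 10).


19/2 = 9.5
9.5 + 10 = 19.5
ceil(19.5) = 20

20


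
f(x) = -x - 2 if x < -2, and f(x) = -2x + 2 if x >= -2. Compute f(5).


-8


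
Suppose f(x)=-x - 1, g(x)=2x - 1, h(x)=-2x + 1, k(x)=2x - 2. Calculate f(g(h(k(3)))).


k(3) = 4
h(4) = -7
g(-7) = -15
f(-15) = 14

14


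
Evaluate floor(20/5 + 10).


20/5 = 4
4 + 10 = 14
floor(14) = 14

14


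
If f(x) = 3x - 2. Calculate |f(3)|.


f(3) = 7
|7| = 7

7


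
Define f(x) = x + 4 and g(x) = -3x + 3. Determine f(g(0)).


g(0) = 3
f(3) = 7

7


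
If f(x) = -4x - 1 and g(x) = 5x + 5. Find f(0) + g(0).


f(0) = -1
g(0) = 5
Sum = 4

4


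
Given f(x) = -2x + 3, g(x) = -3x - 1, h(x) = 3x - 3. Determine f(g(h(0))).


h(0) = -3
g(-3) = 8
f(8) = -13

-13


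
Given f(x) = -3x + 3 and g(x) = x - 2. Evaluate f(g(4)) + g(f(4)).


-14


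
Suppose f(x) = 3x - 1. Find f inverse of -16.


Solve 3x - 1 = -16
x = (-16 + 1) / 3 = -5

-5


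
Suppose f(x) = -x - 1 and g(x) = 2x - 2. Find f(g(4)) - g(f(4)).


f(g(4)) = -7
g(f(4)) = -12
Difference = 5

5


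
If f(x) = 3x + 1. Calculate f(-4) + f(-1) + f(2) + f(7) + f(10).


f(-4) = -11
f(-1) = -2
f(2) = 7
f(7) = 22
f(10) = 31
Sum = 47

47


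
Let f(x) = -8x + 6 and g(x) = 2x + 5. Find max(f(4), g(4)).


f(4) = -26
g(4) = 13
max = 13

13


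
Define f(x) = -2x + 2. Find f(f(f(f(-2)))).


f(-2) = 6
f(6) = -10
f(-10) = 22
f(22) = -42

-42


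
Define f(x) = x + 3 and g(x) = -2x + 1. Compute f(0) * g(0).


f(0) = 3
g(0) = 1
Product = 3

3


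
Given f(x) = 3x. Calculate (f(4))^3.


1728


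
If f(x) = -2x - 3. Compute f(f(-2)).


-5


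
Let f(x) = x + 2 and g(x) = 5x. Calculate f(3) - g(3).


f(3) = 5
g(3) = 15
Difference = -10

-10


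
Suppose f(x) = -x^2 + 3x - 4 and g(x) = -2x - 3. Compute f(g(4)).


g(4) = -11
f(-11) = (-1)*(-11)^2 + 3*(-11) - 4 = -158

-158


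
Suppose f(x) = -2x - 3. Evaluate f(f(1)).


f(1) = -5
f(-5) = 7

7


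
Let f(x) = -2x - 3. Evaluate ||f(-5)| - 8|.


1


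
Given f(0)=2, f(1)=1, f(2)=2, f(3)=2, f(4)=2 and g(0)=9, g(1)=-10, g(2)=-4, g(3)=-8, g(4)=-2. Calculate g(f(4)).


f(4) = 2
g(2) = -4

-4


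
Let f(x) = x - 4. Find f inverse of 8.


12


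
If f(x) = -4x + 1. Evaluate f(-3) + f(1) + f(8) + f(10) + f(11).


f(-3) = 13
f(1) = -3
f(8) = -31
f(10) = -39
f(11) = -43
Sum = -103

-103


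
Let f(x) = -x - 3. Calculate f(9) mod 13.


f(9) = -12
-12 mod 13 = 1

1


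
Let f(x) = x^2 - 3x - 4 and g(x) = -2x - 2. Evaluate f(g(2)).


g(2) = -6
f(-6) = 1*(-6)^2 - 3*(-6) - 4 = 50

50


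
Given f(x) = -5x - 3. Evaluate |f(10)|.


53


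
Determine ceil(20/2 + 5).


20/2 = 10
10 + 5 = 15
ceil(15) = 15

15


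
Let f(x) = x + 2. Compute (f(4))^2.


f(4) = 6
(6)^2 = 36

36


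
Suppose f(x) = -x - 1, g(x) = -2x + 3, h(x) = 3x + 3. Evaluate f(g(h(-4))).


h(-4) = -9
g(-9) = 21
f(21) = -22

-22


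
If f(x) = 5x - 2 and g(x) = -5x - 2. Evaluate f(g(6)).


g(6) = -32
f(-32) = -162

-162


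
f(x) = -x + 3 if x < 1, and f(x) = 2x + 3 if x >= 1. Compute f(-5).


-5 satisfies x < 1
f(-5) = 8

8


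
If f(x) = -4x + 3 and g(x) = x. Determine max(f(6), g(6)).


f(6) = -21
g(6) = 6
max = 6

6


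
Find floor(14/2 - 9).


-2


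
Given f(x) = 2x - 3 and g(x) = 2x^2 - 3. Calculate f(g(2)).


g(2) = 5
f(5) = 7

7


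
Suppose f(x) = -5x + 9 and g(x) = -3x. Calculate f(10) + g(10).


-71


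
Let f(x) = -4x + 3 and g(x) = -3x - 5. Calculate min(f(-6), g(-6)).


13


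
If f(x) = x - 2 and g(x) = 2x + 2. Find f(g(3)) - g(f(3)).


2


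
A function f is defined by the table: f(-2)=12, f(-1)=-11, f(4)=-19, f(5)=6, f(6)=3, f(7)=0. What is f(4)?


-19


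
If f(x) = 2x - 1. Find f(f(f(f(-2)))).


f(-2) = -5
f(-5) = -11
f(-11) = -23
f(-23) = -47

-47


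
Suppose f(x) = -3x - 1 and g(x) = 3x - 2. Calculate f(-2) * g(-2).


-40


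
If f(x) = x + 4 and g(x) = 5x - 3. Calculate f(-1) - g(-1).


f(-1) = 3
g(-1) = -8
Difference = 11

11


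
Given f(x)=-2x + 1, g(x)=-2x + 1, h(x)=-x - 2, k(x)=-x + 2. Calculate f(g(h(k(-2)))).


k(-2) = 4
h(4) = -6
g(-6) = 13
f(13) = -25

-25


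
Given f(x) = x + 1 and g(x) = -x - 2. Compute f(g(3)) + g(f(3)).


f(g(3)) = -4
g(f(3)) = -6
Sum = -10

-10


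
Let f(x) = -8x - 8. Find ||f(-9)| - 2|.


f(-9) = 64
|64| = 64
|64 - 2| = 62

62


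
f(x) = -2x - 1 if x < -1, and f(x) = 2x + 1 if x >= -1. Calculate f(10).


10 satisfies x >= -1
f(10) = 21

21


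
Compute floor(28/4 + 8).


28/4 = 7
7 + 8 = 15
floor(15) = 15

15


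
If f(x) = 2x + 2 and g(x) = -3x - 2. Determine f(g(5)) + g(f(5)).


f(g(5)) = -32
g(f(5)) = -38
Sum = -70

-70


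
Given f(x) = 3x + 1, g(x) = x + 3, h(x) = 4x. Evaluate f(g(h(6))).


h(6) = 24
g(24) = 27
f(27) = 82

82


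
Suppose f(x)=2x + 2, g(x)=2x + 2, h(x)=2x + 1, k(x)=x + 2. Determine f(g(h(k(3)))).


k(3) = 5
h(5) = 11
g(11) = 24
f(24) = 50

50


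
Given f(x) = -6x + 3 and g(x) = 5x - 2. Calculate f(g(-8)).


g(-8) = -42
f(-42) = 255

255


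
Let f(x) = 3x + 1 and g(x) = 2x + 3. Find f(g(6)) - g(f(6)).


f(g(6)) = 46
g(f(6)) = 41
Difference = 5

5


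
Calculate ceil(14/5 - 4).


14/5 = 2.8
2.8 - 4 = -1.2
ceil(-1.2) = -1

-1


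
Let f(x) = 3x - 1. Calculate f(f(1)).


f(1) = 2
f(2) = 5

5


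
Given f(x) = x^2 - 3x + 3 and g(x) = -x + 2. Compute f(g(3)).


g(3) = -1
f(-1) = 1*(-1)^2 - 3*(-1) + 3 = 7

7


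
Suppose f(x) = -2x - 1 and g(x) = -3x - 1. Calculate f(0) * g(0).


f(0) = -1
g(0) = -1
Product = 1

1


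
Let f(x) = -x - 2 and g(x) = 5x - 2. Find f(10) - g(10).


-60


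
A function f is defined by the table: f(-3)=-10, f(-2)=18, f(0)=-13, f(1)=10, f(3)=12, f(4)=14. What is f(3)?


Reading from the table at x = 3

12


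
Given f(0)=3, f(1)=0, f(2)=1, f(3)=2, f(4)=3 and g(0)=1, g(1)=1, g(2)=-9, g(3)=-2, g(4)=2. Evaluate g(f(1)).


f(1) = 0
g(0) = 1

1


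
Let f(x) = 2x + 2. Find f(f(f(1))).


f(1) = 4
f(4) = 10
f(10) = 22

22


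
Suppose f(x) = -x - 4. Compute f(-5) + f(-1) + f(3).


f(-5) = 1
f(-1) = -3
f(3) = -7
Sum = -9

-9


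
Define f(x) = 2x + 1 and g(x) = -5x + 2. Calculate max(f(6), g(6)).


f(6) = 13
g(6) = -28
max = 13

13


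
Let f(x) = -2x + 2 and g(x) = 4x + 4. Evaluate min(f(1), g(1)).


f(1) = 0
g(1) = 8
min = 0

0


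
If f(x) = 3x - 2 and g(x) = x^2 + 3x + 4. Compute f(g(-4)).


g(-4) = 8
f(8) = 22

22


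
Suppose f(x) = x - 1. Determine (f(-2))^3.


f(-2) = -3
(-3)^3 = -27

-27


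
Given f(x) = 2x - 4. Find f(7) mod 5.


f(7) = 10
10 mod 5 = 0

0


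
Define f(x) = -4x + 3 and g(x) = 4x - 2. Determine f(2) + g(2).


1


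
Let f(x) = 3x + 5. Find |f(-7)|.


f(-7) = -16
|-16| = 16

16


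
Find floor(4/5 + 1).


4/5 = 0.8
0.8 + 1 = 1.8
floor(1.8) = 1

1


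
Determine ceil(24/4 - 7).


24/4 = 6
6 - 7 = -1
ceil(-1) = -1

-1


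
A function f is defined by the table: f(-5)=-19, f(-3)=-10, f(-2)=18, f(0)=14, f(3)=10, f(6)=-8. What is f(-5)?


-19


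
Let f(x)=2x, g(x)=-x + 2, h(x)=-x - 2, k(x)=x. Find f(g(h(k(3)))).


14


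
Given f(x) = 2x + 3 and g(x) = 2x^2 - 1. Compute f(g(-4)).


g(-4) = 31
f(31) = 65

65


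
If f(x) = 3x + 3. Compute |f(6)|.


21


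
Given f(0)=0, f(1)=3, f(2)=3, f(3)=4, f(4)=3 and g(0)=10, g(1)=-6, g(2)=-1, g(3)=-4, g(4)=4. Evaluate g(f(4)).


f(4) = 3
g(3) = -4

-4


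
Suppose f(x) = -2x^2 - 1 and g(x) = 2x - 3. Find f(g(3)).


g(3) = 3
f(3) = (-2)*(3)^2 - 1 = -19

-19


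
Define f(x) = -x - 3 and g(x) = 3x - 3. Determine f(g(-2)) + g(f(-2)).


0


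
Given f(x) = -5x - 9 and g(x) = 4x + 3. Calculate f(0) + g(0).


f(0) = -9
g(0) = 3
Sum = -6

-6


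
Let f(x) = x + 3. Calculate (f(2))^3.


f(2) = 5
(5)^3 = 125

125


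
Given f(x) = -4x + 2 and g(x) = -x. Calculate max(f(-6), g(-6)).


f(-6) = 26
g(-6) = 6
max = 26

26


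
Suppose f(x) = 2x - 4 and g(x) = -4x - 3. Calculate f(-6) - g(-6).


f(-6) = -16
g(-6) = 21
Difference = -37

-37


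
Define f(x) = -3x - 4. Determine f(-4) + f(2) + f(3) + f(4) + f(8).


f(-4) = 8
f(2) = -10
f(3) = -13
f(4) = -16
f(8) = -28
Sum = -59

-59


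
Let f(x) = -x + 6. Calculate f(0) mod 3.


f(0) = 6
6 mod 3 = 0

0


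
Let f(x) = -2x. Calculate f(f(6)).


f(6) = -12
f(-12) = 24

24


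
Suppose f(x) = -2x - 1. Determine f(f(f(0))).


f(0) = -1
f(-1) = 1
f(1) = -3

-3


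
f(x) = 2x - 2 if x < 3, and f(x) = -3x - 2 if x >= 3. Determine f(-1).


-1 satisfies x < 3
f(-1) = -4

-4


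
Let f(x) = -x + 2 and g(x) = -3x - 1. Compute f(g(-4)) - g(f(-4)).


f(g(-4)) = -9
g(f(-4)) = -19
Difference = 10

10


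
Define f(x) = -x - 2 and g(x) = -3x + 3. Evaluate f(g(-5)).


g(-5) = 18
f(18) = -20

-20


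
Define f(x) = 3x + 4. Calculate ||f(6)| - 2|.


20


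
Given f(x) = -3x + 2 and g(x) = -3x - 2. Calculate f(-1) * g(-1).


f(-1) = 5
g(-1) = 1
Product = 5

5


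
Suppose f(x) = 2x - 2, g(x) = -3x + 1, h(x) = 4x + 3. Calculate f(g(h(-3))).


h(-3) = -9
g(-9) = 28
f(28) = 54

54


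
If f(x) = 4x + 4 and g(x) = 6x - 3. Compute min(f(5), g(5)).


f(5) = 24
g(5) = 27
min = 24

24


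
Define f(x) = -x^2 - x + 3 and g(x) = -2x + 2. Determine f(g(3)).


-9


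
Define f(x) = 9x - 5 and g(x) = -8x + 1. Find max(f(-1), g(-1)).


f(-1) = -14
g(-1) = 9
max = 9

9


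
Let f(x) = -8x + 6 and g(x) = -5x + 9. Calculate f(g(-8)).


g(-8) = 49
f(49) = -386

-386


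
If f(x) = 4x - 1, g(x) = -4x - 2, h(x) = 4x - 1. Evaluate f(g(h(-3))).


h(-3) = -13
g(-13) = 50
f(50) = 199

199


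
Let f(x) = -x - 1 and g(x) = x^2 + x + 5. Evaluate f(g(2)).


g(2) = 11
f(11) = -12

-12


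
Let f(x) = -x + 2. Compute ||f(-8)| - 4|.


f(-8) = 10
|10| = 10
|10 - 4| = 6

6


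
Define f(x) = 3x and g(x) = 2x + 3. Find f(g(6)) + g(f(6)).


f(g(6)) = 45
g(f(6)) = 39
Sum = 84

84


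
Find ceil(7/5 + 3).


5


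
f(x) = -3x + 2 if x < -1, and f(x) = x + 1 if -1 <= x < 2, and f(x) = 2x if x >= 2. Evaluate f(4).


4 satisfies x >= 2
f(4) = 8

8


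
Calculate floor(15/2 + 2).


15/2 = 7.5
7.5 + 2 = 9.5
floor(9.5) = 9

9


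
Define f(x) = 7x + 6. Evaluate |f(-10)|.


64


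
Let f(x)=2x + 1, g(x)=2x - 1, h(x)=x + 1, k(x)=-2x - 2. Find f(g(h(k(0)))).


k(0) = -2
h(-2) = -1
g(-1) = -3
f(-3) = -5

-5


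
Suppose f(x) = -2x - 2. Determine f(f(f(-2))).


f(-2) = 2
f(2) = -6
f(-6) = 10

10


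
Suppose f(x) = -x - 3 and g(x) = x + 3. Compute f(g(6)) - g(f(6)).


-6


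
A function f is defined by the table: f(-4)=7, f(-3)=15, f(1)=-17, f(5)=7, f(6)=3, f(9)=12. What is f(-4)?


7


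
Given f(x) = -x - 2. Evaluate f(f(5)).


f(5) = -7
f(-7) = 5

5


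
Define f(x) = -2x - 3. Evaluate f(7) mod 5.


3


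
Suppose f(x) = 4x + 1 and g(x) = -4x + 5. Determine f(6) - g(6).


f(6) = 25
g(6) = -19
Difference = 44

44


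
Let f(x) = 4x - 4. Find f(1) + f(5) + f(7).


f(1) = 0
f(5) = 16
f(7) = 24
Sum = 40

40


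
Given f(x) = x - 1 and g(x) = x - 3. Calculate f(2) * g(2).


f(2) = 1
g(2) = -1
Product = -1

-1


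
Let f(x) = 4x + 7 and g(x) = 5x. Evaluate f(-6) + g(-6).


f(-6) = -17
g(-6) = -30
Sum = -47

-47


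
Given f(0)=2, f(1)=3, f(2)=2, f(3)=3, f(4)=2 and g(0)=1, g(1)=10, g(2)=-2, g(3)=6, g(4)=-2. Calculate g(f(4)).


f(4) = 2
g(2) = -2

-2


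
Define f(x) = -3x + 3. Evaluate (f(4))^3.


f(4) = -9
(-9)^3 = -729

-729


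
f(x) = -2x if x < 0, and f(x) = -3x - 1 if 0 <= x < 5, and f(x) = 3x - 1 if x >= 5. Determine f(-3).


-3 satisfies x < 0
f(-3) = 6

6


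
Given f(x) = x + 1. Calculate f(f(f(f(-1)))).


f(-1) = 0
f(0) = 1
f(1) = 2
f(2) = 3

3


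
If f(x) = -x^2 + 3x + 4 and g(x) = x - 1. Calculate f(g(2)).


6


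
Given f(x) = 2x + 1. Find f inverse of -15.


Solve 2x + 1 = -15
x = (-15 - 1) / 2 = -8

-8


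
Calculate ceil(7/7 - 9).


7/7 = 1
1 - 9 = -8
ceil(-8) = -8

-8


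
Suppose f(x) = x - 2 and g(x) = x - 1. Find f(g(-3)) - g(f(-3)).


0


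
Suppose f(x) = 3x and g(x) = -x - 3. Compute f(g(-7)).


g(-7) = 4
f(4) = 12

12


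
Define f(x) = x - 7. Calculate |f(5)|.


f(5) = -2
|-2| = 2

2


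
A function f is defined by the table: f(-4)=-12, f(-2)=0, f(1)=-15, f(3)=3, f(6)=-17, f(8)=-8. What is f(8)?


Reading from the table at x = 8

-8


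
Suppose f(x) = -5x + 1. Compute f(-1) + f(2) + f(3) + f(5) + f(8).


f(-1) = 6
f(2) = -9
f(3) = -14
f(5) = -24
f(8) = -39
Sum = -80

-80


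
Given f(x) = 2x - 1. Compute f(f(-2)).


-11


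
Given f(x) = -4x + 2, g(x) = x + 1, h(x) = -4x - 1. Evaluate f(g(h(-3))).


h(-3) = 11
g(11) = 12
f(12) = -46

-46


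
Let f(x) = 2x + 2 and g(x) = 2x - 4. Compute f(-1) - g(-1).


f(-1) = 0
g(-1) = -6
Difference = 6

6


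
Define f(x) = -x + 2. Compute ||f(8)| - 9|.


f(8) = -6
|-6| = 6
|6 - 9| = 3

3


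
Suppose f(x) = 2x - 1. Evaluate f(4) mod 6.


f(4) = 7
7 mod 6 = 1

1


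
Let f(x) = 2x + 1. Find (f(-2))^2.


f(-2) = -3
(-3)^2 = 9

9


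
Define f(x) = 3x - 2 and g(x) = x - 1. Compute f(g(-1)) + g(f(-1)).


f(g(-1)) = -8
g(f(-1)) = -6
Sum = -14

-14


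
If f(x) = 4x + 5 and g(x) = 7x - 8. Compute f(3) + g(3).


f(3) = 17
g(3) = 13
Sum = 30

30


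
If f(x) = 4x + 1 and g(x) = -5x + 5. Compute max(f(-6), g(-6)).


f(-6) = -23
g(-6) = 35
max = 35

35


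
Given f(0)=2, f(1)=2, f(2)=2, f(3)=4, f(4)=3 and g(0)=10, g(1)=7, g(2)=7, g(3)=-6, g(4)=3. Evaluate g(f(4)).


f(4) = 3
g(3) = -6

-6


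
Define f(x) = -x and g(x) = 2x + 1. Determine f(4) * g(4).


-36


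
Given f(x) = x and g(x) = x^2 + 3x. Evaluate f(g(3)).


18


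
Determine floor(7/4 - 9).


7/4 = 1.75
1.75 - 9 = -7.25
floor(-7.25) = -8

-8


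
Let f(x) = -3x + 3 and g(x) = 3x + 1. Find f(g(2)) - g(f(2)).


f(g(2)) = -18
g(f(2)) = -8
Difference = -10

-10


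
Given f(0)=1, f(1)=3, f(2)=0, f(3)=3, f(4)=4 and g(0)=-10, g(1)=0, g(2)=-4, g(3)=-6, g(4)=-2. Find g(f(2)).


f(2) = 0
g(0) = -10

-10


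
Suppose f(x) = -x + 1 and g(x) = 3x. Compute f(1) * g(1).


f(1) = 0
g(1) = 3
Product = 0

0


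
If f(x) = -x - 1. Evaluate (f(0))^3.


f(0) = -1
(-1)^3 = -1

-1


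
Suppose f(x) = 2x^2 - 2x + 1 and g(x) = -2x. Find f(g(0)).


g(0) = 0
f(0) = 2*(0)^2 - 2*(0) + 1 = 1

1


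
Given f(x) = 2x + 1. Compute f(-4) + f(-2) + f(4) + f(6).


f(-4) = -7
f(-2) = -3
f(4) = 9
f(6) = 13
Sum = 12

12


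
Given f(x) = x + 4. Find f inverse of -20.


Solve x + 4 = -20
x = (-20 - 4) / 1 = -24

-24


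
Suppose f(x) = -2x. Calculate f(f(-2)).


f(-2) = 4
f(4) = -8

-8


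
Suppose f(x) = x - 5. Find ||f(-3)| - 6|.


f(-3) = -8
|-8| = 8
|8 - 6| = 2

2


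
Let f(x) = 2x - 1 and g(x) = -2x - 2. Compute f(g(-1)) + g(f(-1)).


3


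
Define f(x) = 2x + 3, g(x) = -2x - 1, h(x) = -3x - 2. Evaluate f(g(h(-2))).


h(-2) = 4
g(4) = -9
f(-9) = -15

-15


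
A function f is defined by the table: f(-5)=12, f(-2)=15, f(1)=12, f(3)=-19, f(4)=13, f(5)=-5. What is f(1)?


Reading from the table at x = 1

12


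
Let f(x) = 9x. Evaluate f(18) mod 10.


f(18) = 162
162 mod 10 = 2

2


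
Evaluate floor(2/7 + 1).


2/7 = 0.2857
0.2857 + 1 = 1.2857
floor(1.2857) = 1

1


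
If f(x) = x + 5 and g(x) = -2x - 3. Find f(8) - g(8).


f(8) = 13
g(8) = -19
Difference = 32

32


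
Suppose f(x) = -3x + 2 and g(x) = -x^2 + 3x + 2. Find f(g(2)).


g(2) = 4
f(4) = -10

-10


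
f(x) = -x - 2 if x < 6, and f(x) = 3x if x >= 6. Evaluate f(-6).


-6 satisfies x < 6
f(-6) = 4

4


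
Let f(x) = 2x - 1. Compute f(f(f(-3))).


f(-3) = -7
f(-7) = -15
f(-15) = -31

-31


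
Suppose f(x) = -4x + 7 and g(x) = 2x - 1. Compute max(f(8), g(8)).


f(8) = -25
g(8) = 15
max = 15

15


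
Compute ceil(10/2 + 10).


10/2 = 5
5 + 10 = 15
ceil(15) = 15

15


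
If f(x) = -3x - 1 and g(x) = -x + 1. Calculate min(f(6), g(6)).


f(6) = -19
g(6) = -5
min = -19

-19


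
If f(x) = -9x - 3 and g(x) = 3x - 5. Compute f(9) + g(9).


f(9) = -84
g(9) = 22
Sum = -62

-62


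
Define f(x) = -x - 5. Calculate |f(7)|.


f(7) = -12
|-12| = 12

12


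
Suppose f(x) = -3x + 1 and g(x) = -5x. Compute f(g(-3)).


g(-3) = 15
f(15) = -44

-44


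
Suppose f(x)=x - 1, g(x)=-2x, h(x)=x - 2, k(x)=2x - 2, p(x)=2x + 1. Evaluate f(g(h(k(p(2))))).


p(2) = 5
k(5) = 8
h(8) = 6
g(6) = -12
f(-12) = -13

-13


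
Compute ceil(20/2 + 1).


20/2 = 10
10 + 1 = 11
ceil(11) = 11

11


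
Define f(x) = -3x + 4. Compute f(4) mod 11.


f(4) = -8
-8 mod 11 = 3

3


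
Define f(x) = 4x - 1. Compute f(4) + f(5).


34


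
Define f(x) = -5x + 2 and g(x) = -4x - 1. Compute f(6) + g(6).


f(6) = -28
g(6) = -25
Sum = -53

-53


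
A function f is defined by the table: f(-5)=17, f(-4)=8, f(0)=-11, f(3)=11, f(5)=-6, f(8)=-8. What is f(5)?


-6


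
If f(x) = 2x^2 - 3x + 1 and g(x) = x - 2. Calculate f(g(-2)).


g(-2) = -4
f(-4) = 2*(-4)^2 - 3*(-4) + 1 = 45

45


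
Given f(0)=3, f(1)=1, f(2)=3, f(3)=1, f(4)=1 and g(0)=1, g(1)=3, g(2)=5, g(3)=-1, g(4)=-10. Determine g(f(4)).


f(4) = 1
g(1) = 3

3


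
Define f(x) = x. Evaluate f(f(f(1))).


f(1) = 1
f(1) = 1
f(1) = 1

1


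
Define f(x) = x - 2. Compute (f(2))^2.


f(2) = 0
(0)^2 = 0

0


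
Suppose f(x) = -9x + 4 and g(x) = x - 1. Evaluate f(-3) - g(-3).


f(-3) = 31
g(-3) = -4
Difference = 35

35


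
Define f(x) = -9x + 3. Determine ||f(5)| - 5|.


f(5) = -42
|-42| = 42
|42 - 5| = 37

37


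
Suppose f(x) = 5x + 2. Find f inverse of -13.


Solve 5x + 2 = -13
x = (-13 - 2) / 5 = -3

-3


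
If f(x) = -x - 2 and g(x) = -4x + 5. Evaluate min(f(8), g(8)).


f(8) = -10
g(8) = -27
min = -27

-27


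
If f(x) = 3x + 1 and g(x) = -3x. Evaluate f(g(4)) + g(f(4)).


f(g(4)) = -35
g(f(4)) = -39
Sum = -74

-74


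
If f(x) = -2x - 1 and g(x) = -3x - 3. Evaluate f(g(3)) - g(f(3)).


f(g(3)) = 23
g(f(3)) = 18
Difference = 5

5


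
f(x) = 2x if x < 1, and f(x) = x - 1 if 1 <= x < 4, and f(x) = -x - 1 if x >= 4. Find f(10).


10 satisfies x >= 4
f(10) = -11

-11


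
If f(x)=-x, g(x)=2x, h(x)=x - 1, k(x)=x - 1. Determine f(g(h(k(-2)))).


8


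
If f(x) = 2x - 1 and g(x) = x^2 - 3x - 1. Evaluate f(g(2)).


-7


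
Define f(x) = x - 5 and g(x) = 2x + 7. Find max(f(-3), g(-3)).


f(-3) = -8
g(-3) = 1
max = 1

1


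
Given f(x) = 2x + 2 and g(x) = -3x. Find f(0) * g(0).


f(0) = 2
g(0) = 0
Product = 0

0


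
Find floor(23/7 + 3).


23/7 = 3.2857
3.2857 + 3 = 6.2857
floor(6.2857) = 6

6


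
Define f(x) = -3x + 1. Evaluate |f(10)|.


f(10) = -29
|-29| = 29

29


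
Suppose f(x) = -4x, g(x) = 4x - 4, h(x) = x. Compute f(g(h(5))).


h(5) = 5
g(5) = 16
f(16) = -64

-64


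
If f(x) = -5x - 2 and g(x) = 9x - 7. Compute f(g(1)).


g(1) = 2
f(2) = -12

-12


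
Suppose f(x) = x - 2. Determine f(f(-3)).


f(-3) = -5
f(-5) = -7

-7
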